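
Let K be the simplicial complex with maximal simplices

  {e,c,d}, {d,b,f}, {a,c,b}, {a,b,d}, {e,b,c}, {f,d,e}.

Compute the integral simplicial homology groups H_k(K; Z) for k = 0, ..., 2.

H_0 ≅ Z,  H_1 ≅ Z,  H_2 = 0.

Order the vertices as a < b < c < d < e < f. Listing each simplex with vertices in this order, K has dimension 2 with simplices:

  0-simplices (6): a, b, c, d, e, f
  1-simplices (12): ab, ac, ad, bc, bd, be, bf, cd, ce, de, df, ef
  2-simplices (6): abc, abd, bce, bdf, cde, def

Hence C_0 ≅ Z^6, C_1 ≅ Z^12, C_2 ≅ Z^6.

Boundary ∂_1: C_1 → C_0 sends each edge [p,q] (with p < q) to q − p. For instance
  ∂cd = d − c.
The 6×12 boundary matrix has rank 5 and Smith normal form diag(1,1,1,1,1).

∂_2: C_2 → C_1 acts by ∂[p,q,r] = [q,r] − [p,r] + [p,q]. For instance
  ∂bdf = df − bf + bd,
  ∂abc = bc − ac + ab.
The 12×6 boundary matrix has rank 6 and Smith normal form diag(1,1,1,1,1,1).

Computing H_k = (kernel of ∂_k) / (image of ∂_{k+1}):

  H_0: rank C_0 − rank ∂_1 = 6 − 5 = 1, and the invariant factors of ∂_1 are all 1, so H_0 ≅ Z.
  H_1: rank ker ∂_1 − rank ∂_2 = (12 − 5) − 6 = 1, and the invariant factors of ∂_2 are all 1, so H_1 ≅ Z.
  H_2: rank ker ∂_2 − rank ∂_3 = (6 − 6) − 0 = 0, and there is no ∂_3, so H_2 ≅ 0.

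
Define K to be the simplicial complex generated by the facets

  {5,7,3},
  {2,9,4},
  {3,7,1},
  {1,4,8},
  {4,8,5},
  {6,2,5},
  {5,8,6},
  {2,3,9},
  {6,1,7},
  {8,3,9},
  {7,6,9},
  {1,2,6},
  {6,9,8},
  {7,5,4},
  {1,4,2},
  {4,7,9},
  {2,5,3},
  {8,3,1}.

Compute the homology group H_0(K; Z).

K has 9 vertices, 27 edges, 18 triangles.
rank ∂_0 = 0, rank ∂_1 = 8 ⇒ b_0 = 9 − 0 − 8 = 1; all invariant factors of ∂_1 are 1 so no torsion. So H_0 = Z.

H_0 ≅ Z.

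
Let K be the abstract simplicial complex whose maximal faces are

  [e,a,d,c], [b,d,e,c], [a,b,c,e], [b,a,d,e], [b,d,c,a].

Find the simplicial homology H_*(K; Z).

H_0 ≅ Z,  H_1 = 0,  H_2 = 0,  H_3 ≅ Z.

Fix the vertex order a < b < c < d < e and write every simplex with vertices in increasing order. Then dim K = 3 and the simplices of K are:

  0-simplices (5): a, b, c, d, e
  1-simplices (10): ab, ac, ad, ae, bc, bd, be, cd, ce, de
  2-simplices (10): abc, abd, abe, acd, ace, ade, bcd, bce, bde, cde
  3-simplices (5): abcd, abce, abde, acde, bcde

Hence C_0 ≅ Z^5, C_1 ≅ Z^10, C_2 ≅ Z^10, C_3 ≅ Z^5.

The boundary map ∂_1: C_1 → C_0 maps an edge to its endpoints' difference, ∂[p,q] = q − p. For instance
  ∂bd = d − b.
The 5×10 boundary matrix has rank 4 and Smith normal form diag(1,1,1,1).

The boundary map ∂_2: C_2 → C_1 maps a triangle to the signed sum of its edges. For instance
  ∂ace = ce − ae + ac,
  ∂abd = bd − ad + ab.
This gives a 10×10 integer matrix of rank 6; reducing to Smith normal form yields diagonal entries (1,1,1,1,1,1).

∂_3: C_3 → C_2 sends each 3-simplex σ to the alternating sum Σ_i (−1)^i (σ with its i-th vertex removed). For instance
  ∂acde = cde − ade + ace − acd,
  ∂bcde = cde − bde + bce − bcd.
This gives a 10×5 integer matrix of rank 4; reducing to Smith normal form yields diagonal entries (1,1,1,1).

Now H_k = ker ∂_k / im ∂_{k+1}, so:

  H_0: rank C_0 − rank ∂_1 = 5 − 4 = 1, and the invariant factors of ∂_1 are all 1, so H_0 ≅ Z.
  H_1: rank ker ∂_1 − rank ∂_2 = (10 − 4) − 6 = 0, and the invariant factors of ∂_2 are all 1, so H_1 ≅ 0.
  H_2: rank ker ∂_2 − rank ∂_3 = (10 − 6) − 4 = 0, and the invariant factors of ∂_3 are all 1, so H_2 ≅ 0.
  H_3: rank ker ∂_3 − rank ∂_4 = (5 − 4) − 0 = 1, and there is no ∂_4, so H_3 ≅ Z.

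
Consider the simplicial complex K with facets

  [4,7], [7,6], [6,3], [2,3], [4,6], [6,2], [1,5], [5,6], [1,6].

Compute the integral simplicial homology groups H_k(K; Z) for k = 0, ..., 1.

We work with the vertex ordering 1 < 2 < 3 < 4 < 5 < 6 < 7. The simplices of K, each written with vertices in increasing order, are:

  0-simplices (7): [1], [2], [3], [4], [5], [6], [7]
  1-simplices (9): [1,5], [1,6], [2,3], [2,6], [3,6], [4,6], [4,7], [5,6], [6,7]

giving chain groups C_0 ≅ Z^7, C_1 ≅ Z^9.

∂_1: C_1 → C_0 is given by ∂[p,q] = [q] − [p]. For instance
  ∂[6,7] = [7] − [6].
As a 7×9 matrix over Z this has rank 6, with invariant factors (1,1,1,1,1,1).

Reading off H_k = ker ∂_k / im ∂_{k+1}:

  H_0: rank C_0 − rank ∂_1 = 7 − 6 = 1, and the invariant factors of ∂_1 are all 1, so H_0 ≅ Z.
  H_1: rank ker ∂_1 − rank ∂_2 = (9 − 6) − 0 = 3, and there is no ∂_2, so H_1 ≅ Z^3.

(K is a triangulation of a wedge of 3 circles.)

H_0 = Z,  H_1 = Z^3.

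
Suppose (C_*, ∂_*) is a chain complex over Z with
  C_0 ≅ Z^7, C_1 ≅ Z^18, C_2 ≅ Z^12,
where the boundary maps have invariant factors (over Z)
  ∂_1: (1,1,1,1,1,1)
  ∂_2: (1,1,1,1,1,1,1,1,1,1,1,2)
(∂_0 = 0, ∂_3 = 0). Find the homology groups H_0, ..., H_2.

H_0 = Z,  H_1 = Z/2Z,  H_2 = 0.

H_0: b_0 = 7 − 0 − 6 = 1; torsion from ∂_1 factors > 1: none. So H_0 = Z.
H_1: b_1 = 18 − 6 − 12 = 0; torsion from ∂_2 factors > 1: [2]. So H_1 = Z/2Z.
H_2: b_2 = 12 − 12 − 0 = 0; torsion from ∂_3 factors > 1: none. So H_2 = 0.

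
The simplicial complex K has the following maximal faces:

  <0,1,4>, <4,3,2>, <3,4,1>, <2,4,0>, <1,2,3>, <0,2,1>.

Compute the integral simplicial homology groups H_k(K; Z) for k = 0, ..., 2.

H_0 ≅ Z,  H_1 = 0,  H_2 ≅ Z.

Fix the vertex order 0 < 1 < 2 < 3 < 4 and write every simplex with vertices in increasing order. Then dim K = 2 and the simplices of K are:

  0-simplices (5): [0], [1], [2], [3], [4]
  1-simplices (9): [0,1], [0,2], [0,4], [1,2], [1,3], [1,4], [2,3], [2,4], [3,4]
  2-simplices (6): [0,1,2], [0,1,4], [0,2,4], [1,2,3], [1,3,4], [2,3,4]

so the chain groups are C_0 ≅ Z^5, C_1 ≅ Z^9, C_2 ≅ Z^6.

∂_1: C_1 → C_0 maps an edge to its endpoints' difference, ∂[p,q] = q − p. For instance
  ∂[1,2] = [2] − [1].
The 5×9 boundary matrix has rank 4 and Smith normal form diag(1,1,1,1).

The boundary map ∂_2: C_2 → C_1 maps a triangle to the signed sum of its edges. For instance
  ∂[0,1,2] = [1,2] − [0,2] + [0,1],
  ∂[1,3,4] = [3,4] − [1,4] + [1,3].
The resulting 9×6 matrix has rank 5, and its Smith normal form has invariant factors (1,1,1,1,1).

Computing H_k = (kernel of ∂_k) / (image of ∂_{k+1}):

  H_0: rank C_0 − rank ∂_1 = 5 − 4 = 1, and the invariant factors of ∂_1 are all 1, so H_0 = Z.
  H_1: rank ker ∂_1 − rank ∂_2 = (9 − 4) − 5 = 0, and the invariant factors of ∂_2 are all 1, so H_1 = 0.
  H_2: rank ker ∂_2 − rank ∂_3 = (6 − 5) − 0 = 1, and there is no ∂_3, so H_2 = Z.

(K is a triangulation of the 2-sphere S^2.)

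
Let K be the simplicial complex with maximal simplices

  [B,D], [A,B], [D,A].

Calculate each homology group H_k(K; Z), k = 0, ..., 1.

H_0 = Z,  H_1 = Z.

Order the vertices as A < B < D. Listing each simplex with vertices in this order, K has dimension 1 with simplices:

  0-simplices (3): A, B, D
  1-simplices (3): AB, AD, BD

giving chain groups C_0 ≅ Z^3, C_1 ≅ Z^3.

The boundary map ∂_1: C_1 → C_0 sends each edge [p,q] (with p < q) to q − p. For instance
  ∂BD = D − B.
As a 3×3 matrix over Z this has rank 2, with invariant factors (1,1).

Computing H_k = (kernel of ∂_k) / (image of ∂_{k+1}):

  H_0: rank C_0 − rank ∂_1 = 3 − 2 = 1, and the invariant factors of ∂_1 are all 1, so H_0 ≅ Z.
  H_1: rank ker ∂_1 − rank ∂_2 = (3 − 2) − 0 = 1, and there is no ∂_2, so H_1 ≅ Z.

As a check, the Euler characteristic is 3 − 3 = 0, which agrees with 1 − 1 = 0.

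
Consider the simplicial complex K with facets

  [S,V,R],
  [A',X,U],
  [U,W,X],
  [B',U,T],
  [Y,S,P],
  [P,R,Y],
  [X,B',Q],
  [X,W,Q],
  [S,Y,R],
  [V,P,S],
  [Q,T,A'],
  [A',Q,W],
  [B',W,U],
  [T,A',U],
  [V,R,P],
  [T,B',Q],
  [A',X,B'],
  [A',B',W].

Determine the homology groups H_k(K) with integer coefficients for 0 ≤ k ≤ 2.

H_0 ≅ Z^2,  H_1 ≅ Z/2Z,  H_2 ≅ Z.

Take the total order P < Q < R < S < T < U < V < W < X < Y < A' < B' on the vertex set. Then K (dimension 2) consists of the simplices:

  0-simplices (12): [P], [Q], [R], [S], [T], [U], [V], [W], [X], [Y], [A'], [B']
  1-simplices (27): (27 of them)
  2-simplices (18): (18 of them)

so the chain groups are C_0 ≅ Z^12, C_1 ≅ Z^27, C_2 ≅ Z^18.

Boundary ∂_1: C_1 → C_0 sends each edge [p,q] (with p < q) to q − p.
The resulting 12×27 matrix has rank 10, and its Smith normal form has invariant factors (1,1,1,1,1,1,1,1,1,1).

The boundary map ∂_2: C_2 → C_1 maps a triangle to the signed sum of its edges. For instance
  ∂[U,W,B'] = [W,B'] − [U,B'] + [U,W],
  ∂[X,A',B'] = [A',B'] − [X,B'] + [X,A'].
The resulting 27×18 matrix has rank 17, and its Smith normal form has invariant factors (1,1,1,1,1,1,1,1,1,1,1,1,1,1,1,1,2).

From H_k ≅ ker(∂_k) / im(∂_{k+1}) we obtain:

  H_0: rank C_0 − rank ∂_1 = 12 − 10 = 2, and the invariant factors of ∂_1 are all 1, so H_0 = Z^2.
  H_1: rank ker ∂_1 − rank ∂_2 = (27 − 10) − 17 = 0, and ∂_2 has invariant factor 2 > 1, so H_1 = Z/2Z.
  H_2: rank ker ∂_2 − rank ∂_3 = (18 − 17) − 0 = 1, and there is no ∂_3, so H_2 = Z.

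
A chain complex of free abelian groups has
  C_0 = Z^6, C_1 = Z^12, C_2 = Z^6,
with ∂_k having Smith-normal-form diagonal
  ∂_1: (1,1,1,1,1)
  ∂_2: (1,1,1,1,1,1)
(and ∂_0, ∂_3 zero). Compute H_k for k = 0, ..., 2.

H_0 = Z,  H_1 = Z,  H_2 = 0.

H_0: b_0 = 6 − 0 − 5 = 1; torsion from ∂_1 factors > 1: none. So H_0 = Z.
H_1: b_1 = 12 − 5 − 6 = 1; torsion from ∂_2 factors > 1: none. So H_1 = Z.
H_2: b_2 = 6 − 6 − 0 = 0; torsion from ∂_3 factors > 1: none. So H_2 = 0.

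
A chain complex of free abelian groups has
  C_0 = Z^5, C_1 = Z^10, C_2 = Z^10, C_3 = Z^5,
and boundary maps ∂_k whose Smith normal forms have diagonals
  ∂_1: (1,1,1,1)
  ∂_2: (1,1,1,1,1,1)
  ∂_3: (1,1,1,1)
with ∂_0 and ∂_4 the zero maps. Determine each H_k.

H_0: b_0 = 5 − 0 − 4 = 1; torsion from ∂_1 factors > 1: none. So H_0 ≅ Z.
H_1: b_1 = 10 − 4 − 6 = 0; torsion from ∂_2 factors > 1: none. So H_1 ≅ 0.
H_2: b_2 = 10 − 6 − 4 = 0; torsion from ∂_3 factors > 1: none. So H_2 ≅ 0.
H_3: b_3 = 5 − 4 − 0 = 1; torsion from ∂_4 factors > 1: none. So H_3 ≅ Z.

H_0 ≅ Z,  H_1 = 0,  H_2 = 0,  H_3 ≅ Z.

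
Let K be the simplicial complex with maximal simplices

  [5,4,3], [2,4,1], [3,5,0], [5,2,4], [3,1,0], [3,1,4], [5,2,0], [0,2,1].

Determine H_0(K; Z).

H_0 ≅ Z.

Order the vertices as 0 < 1 < 2 < 3 < 4 < 5. Listing each simplex with vertices in this order, K has dimension 2 with simplices:

  0-simplices (6): [0], [1], [2], [3], [4], [5]
  1-simplices (12): [0,1], [0,2], [0,3], [0,5], [1,2], [1,3], [1,4], [2,4], [2,5], [3,4], [3,5], [4,5]
  2-simplices (8): [0,1,2], [0,1,3], [0,2,5], [0,3,5], [1,2,4], [1,3,4], [2,4,5], [3,4,5]

Hence C_0 ≅ Z^6, C_1 ≅ Z^12, C_2 ≅ Z^8.

The boundary map ∂_1: C_1 → C_0 maps an edge to its endpoints' difference, ∂[p,q] = q − p.
The resulting 6×12 matrix has rank 5, and its Smith normal form has invariant factors (1,1,1,1,1).

The boundary map ∂_2: C_2 → C_1 acts by ∂[p,q,r] = [q,r] − [p,r] + [p,q]. For instance
  ∂[0,3,5] = [3,5] − [0,5] + [0,3],
  ∂[3,4,5] = [4,5] − [3,5] + [3,4].
The 12×8 boundary matrix has rank 7 and Smith normal form diag(1,1,1,1,1,1,1).

From H_k ≅ ker(∂_k) / im(∂_{k+1}) we obtain:

  H_0: rank C_0 − rank ∂_1 = 6 − 5 = 1, and the invariant factors of ∂_1 are all 1, so H_0 ≅ Z.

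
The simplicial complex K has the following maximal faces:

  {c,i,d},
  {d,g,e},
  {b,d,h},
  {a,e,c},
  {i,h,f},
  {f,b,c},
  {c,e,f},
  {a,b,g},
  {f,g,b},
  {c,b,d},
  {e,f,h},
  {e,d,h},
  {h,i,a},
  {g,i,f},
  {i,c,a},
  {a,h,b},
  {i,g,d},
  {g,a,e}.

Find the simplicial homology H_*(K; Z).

Order the vertices as a < b < c < d < e < f < g < h < i. Listing each simplex with vertices in this order, K has dimension 2 with simplices:

  0-simplices (9): a, b, c, d, e, f, g, h, i
  1-simplices (27): ab, ac, ae, ag, ah, ai, bc, bd, bf, bg, bh, cd, ce, cf, ci, de, dg, dh, di, ef, eg, eh, fg, fh, fi, gi, hi
  2-simplices (18): abg, abh, ace, aci, aeg, ahi, bcd, bcf, bdh, bfg, cdi, cef, deg, deh, dgi, efh, fgi, fhi

Hence C_0 ≅ Z^9, C_1 ≅ Z^27, C_2 ≅ Z^18.

Boundary ∂_1: C_1 → C_0 is given by ∂[p,q] = [q] − [p].
This gives a 9×27 integer matrix of rank 8; reducing to Smith normal form yields diagonal entries (1,1,1,1,1,1,1,1).

Boundary ∂_2: C_2 → C_1 acts by ∂[p,q,r] = [q,r] − [p,r] + [p,q]. For instance
  ∂ahi = hi − ai + ah,
  ∂dgi = gi − di + dg.
The 27×18 boundary matrix has rank 17 and Smith normal form diag(1,1,1,1,1,1,1,1,1,1,1,1,1,1,1,1,1).

Computing H_k = (kernel of ∂_k) / (image of ∂_{k+1}):

  H_0: rank C_0 − rank ∂_1 = 9 − 8 = 1, and the invariant factors of ∂_1 are all 1, so H_0 ≅ Z.
  H_1: rank ker ∂_1 − rank ∂_2 = (27 − 8) − 17 = 2, and the invariant factors of ∂_2 are all 1, so H_1 ≅ Z^2.
  H_2: rank ker ∂_2 − rank ∂_3 = (18 − 17) − 0 = 1, and there is no ∂_3, so H_2 ≅ Z.

As a check, the Euler characteristic is 9 − 27 + 18 = 0, which agrees with 1 − 2 + 1 = 0.

H_0 = Z,  H_1 = Z^2,  H_2 = Z.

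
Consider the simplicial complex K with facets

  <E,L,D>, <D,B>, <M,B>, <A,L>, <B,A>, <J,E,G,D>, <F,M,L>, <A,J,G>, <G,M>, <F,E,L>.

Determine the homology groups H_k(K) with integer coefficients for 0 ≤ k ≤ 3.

H_0 ≅ Z,  H_1 ≅ Z^4,  H_2 = 0,  H_3 = 0.

Order the vertices as A < B < D < E < F < G < J < L < M. Listing each simplex with vertices in this order, K has dimension 3 with simplices:

  0-simplices (9): A, B, D, E, F, G, J, L, M
  1-simplices (19): AB, AG, AJ, AL, BD, BM, DE, DG, DJ, DL, EF, EG, EJ, EL, FL, FM, GJ, GM, LM
  2-simplices (8): AGJ, DEG, DEJ, DEL, DGJ, EFL, EGJ, FLM
  3-simplices (1): DEGJ

giving chain groups C_0 ≅ Z^9, C_1 ≅ Z^19, C_2 ≅ Z^8, C_3 ≅ Z^1.

The boundary map ∂_1: C_1 → C_0 is given by ∂[p,q] = [q] − [p]. For instance
  ∂BM = M − B.
As a 9×19 matrix over Z this has rank 8, with invariant factors (1,1,1,1,1,1,1,1).

Boundary ∂_2: C_2 → C_1 maps a triangle to the signed sum of its edges. For instance
  ∂EFL = FL − EL + EF,
  ∂DEG = EG − DG + DE.
This gives a 19×8 integer matrix of rank 7; reducing to Smith normal form yields diagonal entries (1,1,1,1,1,1,1).

∂_3: C_3 → C_2 sends each 3-simplex σ to the alternating sum Σ_i (−1)^i (σ with its i-th vertex removed). For instance
  ∂DEGJ = EGJ − DGJ + DEJ − DEG.
The resulting 8×1 matrix has rank 1, and its Smith normal form has invariant factors (1).

Computing H_k = (kernel of ∂_k) / (image of ∂_{k+1}):

  H_0: rank C_0 − rank ∂_1 = 9 − 8 = 1, and the invariant factors of ∂_1 are all 1, so H_0 = Z.
  H_1: rank ker ∂_1 − rank ∂_2 = (19 − 8) − 7 = 4, and the invariant factors of ∂_2 are all 1, so H_1 = Z^4.
  H_2: rank ker ∂_2 − rank ∂_3 = (8 − 7) − 1 = 0, and the invariant factors of ∂_3 are all 1, so H_2 = 0.
  H_3: rank ker ∂_3 − rank ∂_4 = (1 − 1) − 0 = 0, and there is no ∂_4, so H_3 = 0.

As a check, the Euler characteristic is 9 − 19 + 8 − 1 = -3, which agrees with 1 − 4 + 0 − 0 = -3.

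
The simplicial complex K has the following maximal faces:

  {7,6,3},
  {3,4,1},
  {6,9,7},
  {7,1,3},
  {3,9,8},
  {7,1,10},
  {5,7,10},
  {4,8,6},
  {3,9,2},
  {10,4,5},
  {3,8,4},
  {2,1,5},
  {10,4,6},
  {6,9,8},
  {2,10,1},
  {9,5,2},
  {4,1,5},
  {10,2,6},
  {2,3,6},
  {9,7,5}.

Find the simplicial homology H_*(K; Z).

Fix the vertex order 1 < 2 < 3 < 4 < 5 < 6 < 7 < 8 < 9 < 10 and write every simplex with vertices in increasing order. Then dim K = 2 and the simplices of K are:

  0-simplices (10): [1], [2], [3], [4], [5], [6], [7], [8], [9], [10]
  1-simplices (30): (30 of them)
  2-simplices (20): (20 of them)

so the chain groups are C_0 ≅ Z^10, C_1 ≅ Z^30, C_2 ≅ Z^20.

The boundary map ∂_1: C_1 → C_0 maps an edge to its endpoints' difference, ∂[p,q] = q − p.
This gives a 10×30 integer matrix of rank 9; reducing to Smith normal form yields diagonal entries (1,1,1,1,1,1,1,1,1).

∂_2: C_2 → C_1 acts by ∂[p,q,r] = [q,r] − [p,r] + [p,q]. For instance
  ∂[2,3,6] = [3,6] − [2,6] + [2,3],
  ∂[6,7,9] = [7,9] − [6,9] + [6,7].
As a 30×20 matrix over Z this has rank 20, with invariant factors (1,1,1,1,1,1,1,1,1,1,1,1,1,1,1,1,1,1,1,2).

Computing H_k = (kernel of ∂_k) / (image of ∂_{k+1}):

  H_0: rank C_0 − rank ∂_1 = 10 − 9 = 1, and the invariant factors of ∂_1 are all 1, so H_0 ≅ Z.
  H_1: rank ker ∂_1 − rank ∂_2 = (30 − 9) − 20 = 1, and ∂_2 has invariant factor 2 > 1, so H_1 ≅ Z × Z/2.
  H_2: rank ker ∂_2 − rank ∂_3 = (20 − 20) − 0 = 0, and there is no ∂_3, so H_2 ≅ 0.

H_0 ≅ Z,  H_1 ≅ Z × Z/2,  H_2 = 0.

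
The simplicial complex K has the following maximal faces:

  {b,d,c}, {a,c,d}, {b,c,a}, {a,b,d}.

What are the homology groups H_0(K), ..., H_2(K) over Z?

H_0 = Z,  H_1 = 0,  H_2 = Z.

Order the vertices as a < b < c < d. Listing each simplex with vertices in this order, K has dimension 2 with simplices:

  0-simplices (4): a, b, c, d
  1-simplices (6): ab, ac, ad, bc, bd, cd
  2-simplices (4): abc, abd, acd, bcd

Hence C_0 ≅ Z^4, C_1 ≅ Z^6, C_2 ≅ Z^4.

∂_1: C_1 → C_0 is given by ∂[p,q] = [q] − [p].
The resulting 4×6 matrix has rank 3, and its Smith normal form has invariant factors (1,1,1).

The boundary map ∂_2: C_2 → C_1 acts by ∂[p,q,r] = [q,r] − [p,r] + [p,q]. For instance
  ∂abc = bc − ac + ab,
  ∂acd = cd − ad + ac.
The 6×4 boundary matrix has rank 3 and Smith normal form diag(1,1,1).

From H_k ≅ ker(∂_k) / im(∂_{k+1}) we obtain:

  H_0: rank C_0 − rank ∂_1 = 4 − 3 = 1, and the invariant factors of ∂_1 are all 1, so H_0 ≅ Z.
  H_1: rank ker ∂_1 − rank ∂_2 = (6 − 3) − 3 = 0, and the invariant factors of ∂_2 are all 1, so H_1 ≅ 0.
  H_2: rank ker ∂_2 − rank ∂_3 = (4 − 3) − 0 = 1, and there is no ∂_3, so H_2 ≅ Z.

As a check, the Euler characteristic is 4 − 6 + 4 = 2, which agrees with 1 − 0 + 1 = 2.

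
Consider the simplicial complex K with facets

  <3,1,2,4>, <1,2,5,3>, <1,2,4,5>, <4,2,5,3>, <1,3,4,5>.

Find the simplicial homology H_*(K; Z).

Take the total order 1 < 2 < 3 < 4 < 5 on the vertex set. Then K (dimension 3) consists of the simplices:

  0-simplices (5): [1], [2], [3], [4], [5]
  1-simplices (10): [1,2], [1,3], [1,4], [1,5], [2,3], [2,4], [2,5], [3,4], [3,5], [4,5]
  2-simplices (10): [1,2,3], [1,2,4], [1,2,5], [1,3,4], [1,3,5], [1,4,5], [2,3,4], [2,3,5], [2,4,5], [3,4,5]
  3-simplices (5): [1,2,3,4], [1,2,3,5], [1,2,4,5], [1,3,4,5], [2,3,4,5]

so the chain groups are C_0 ≅ Z^5, C_1 ≅ Z^10, C_2 ≅ Z^10, C_3 ≅ Z^5.

Boundary ∂_1: C_1 → C_0 is given by ∂[p,q] = [q] − [p]. For instance
  ∂[4,5] = [5] − [4].
As a 5×10 matrix over Z this has rank 4, with invariant factors (1,1,1,1).

∂_2: C_2 → C_1 acts by ∂[p,q,r] = [q,r] − [p,r] + [p,q]. For instance
  ∂[2,4,5] = [4,5] − [2,5] + [2,4],
  ∂[1,2,4] = [2,4] − [1,4] + [1,2].
The 10×10 boundary matrix has rank 6 and Smith normal form diag(1,1,1,1,1,1).

Boundary ∂_3: C_3 → C_2 sends each 3-simplex σ to the alternating sum Σ_i (−1)^i (σ with its i-th vertex removed). For instance
  ∂[1,2,3,4] = [2,3,4] − [1,3,4] + [1,2,4] − [1,2,3],
  ∂[1,2,3,5] = [2,3,5] − [1,3,5] + [1,2,5] − [1,2,3].
This gives a 10×5 integer matrix of rank 4; reducing to Smith normal form yields diagonal entries (1,1,1,1).

Reading off H_k = ker ∂_k / im ∂_{k+1}:

  H_0: rank C_0 − rank ∂_1 = 5 − 4 = 1, and the invariant factors of ∂_1 are all 1, so H_0 ≅ Z.
  H_1: rank ker ∂_1 − rank ∂_2 = (10 − 4) − 6 = 0, and the invariant factors of ∂_2 are all 1, so H_1 ≅ 0.
  H_2: rank ker ∂_2 − rank ∂_3 = (10 − 6) − 4 = 0, and the invariant factors of ∂_3 are all 1, so H_2 ≅ 0.
  H_3: rank ker ∂_3 − rank ∂_4 = (5 − 4) − 0 = 1, and there is no ∂_4, so H_3 ≅ Z.

H_0 = Z,  H_1 = 0,  H_2 = 0,  H_3 = Z.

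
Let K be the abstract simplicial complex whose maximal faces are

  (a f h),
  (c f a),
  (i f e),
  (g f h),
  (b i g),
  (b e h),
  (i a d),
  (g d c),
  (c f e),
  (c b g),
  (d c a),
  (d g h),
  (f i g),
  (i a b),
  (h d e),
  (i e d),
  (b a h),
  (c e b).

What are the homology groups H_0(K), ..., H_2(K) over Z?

Take the total order a < b < c < d < e < f < g < h < i on the vertex set. Then K (dimension 2) consists of the simplices:

  0-simplices (9): a, b, c, d, e, f, g, h, i
  1-simplices (27): ab, ac, ad, af, ah, ai, bc, be, bg, bh, bi, cd, ce, cf, cg, de, dg, dh, di, ef, eh, ei, fg, fh, fi, gh, gi
  2-simplices (18): abh, abi, acd, acf, adi, afh, bce, bcg, beh, bgi, cdg, cef, deh, dei, dgh, efi, fgh, fgi

Hence C_0 ≅ Z^9, C_1 ≅ Z^27, C_2 ≅ Z^18.

Boundary ∂_1: C_1 → C_0 sends each edge [p,q] (with p < q) to q − p.
The resulting 9×27 matrix has rank 8, and its Smith normal form has invariant factors (1,1,1,1,1,1,1,1).

The boundary map ∂_2: C_2 → C_1 maps a triangle to the signed sum of its edges. For instance
  ∂fgi = gi − fi + fg,
  ∂deh = eh − dh + de.
This gives a 27×18 integer matrix of rank 17; reducing to Smith normal form yields diagonal entries (1,1,1,1,1,1,1,1,1,1,1,1,1,1,1,1,1).

Reading off H_k = ker ∂_k / im ∂_{k+1}:

  H_0: rank C_0 − rank ∂_1 = 9 − 8 = 1, and the invariant factors of ∂_1 are all 1, so H_0 ≅ Z.
  H_1: rank ker ∂_1 − rank ∂_2 = (27 − 8) − 17 = 2, and the invariant factors of ∂_2 are all 1, so H_1 ≅ Z^2.
  H_2: rank ker ∂_2 − rank ∂_3 = (18 − 17) − 0 = 1, and there is no ∂_3, so H_2 ≅ Z.

As a check, the Euler characteristic is 9 − 27 + 18 = 0, which agrees with 1 − 2 + 1 = 0.

H_0 = Z,  H_1 = Z^2,  H_2 = Z.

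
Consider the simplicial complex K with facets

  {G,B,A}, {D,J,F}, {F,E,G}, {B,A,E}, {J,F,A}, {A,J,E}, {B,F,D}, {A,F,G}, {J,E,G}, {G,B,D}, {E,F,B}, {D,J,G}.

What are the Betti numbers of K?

b_0 = 1, b_1 = 0, b_2 = 0.

We work with the vertex ordering A < B < D < E < F < G < J. The simplices of K, each written with vertices in increasing order, are:

  0-simplices (7): A, B, D, E, F, G, J
  1-simplices (18): AB, AE, AF, AG, AJ, BD, BE, BF, BG, DF, DG, DJ, EF, EG, EJ, FG, FJ, GJ
  2-simplices (12): ABE, ABG, AEJ, AFG, AFJ, BDF, BDG, BEF, DFJ, DGJ, EFG, EGJ

so the chain groups are C_0 ≅ Z^7, C_1 ≅ Z^18, C_2 ≅ Z^12.

Boundary ∂_1: C_1 → C_0 is given by ∂[p,q] = [q] − [p].
The 7×18 boundary matrix has rank 6 and Smith normal form diag(1,1,1,1,1,1).

Boundary ∂_2: C_2 → C_1 acts by ∂[p,q,r] = [q,r] − [p,r] + [p,q]. For instance
  ∂AEJ = EJ − AJ + AE,
  ∂BEF = EF − BF + BE.
This gives a 18×12 integer matrix of rank 12; reducing to Smith normal form yields diagonal entries (1,1,1,1,1,1,1,1,1,1,1,2).

Computing H_k = (kernel of ∂_k) / (image of ∂_{k+1}):

  H_0: rank C_0 − rank ∂_1 = 7 − 6 = 1, and the invariant factors of ∂_1 are all 1, so H_0 = Z.
  H_1: rank ker ∂_1 − rank ∂_2 = (18 − 6) − 12 = 0, and ∂_2 has invariant factor 2 > 1, so H_1 = Z/2.
  H_2: rank ker ∂_2 − rank ∂_3 = (12 − 12) − 0 = 0, and there is no ∂_3, so H_2 = 0.

(K is a triangulation of the real projective plane RP^2.)

Hence the Betti numbers are b_0 = 1, b_1 = 0, b_2 = 0.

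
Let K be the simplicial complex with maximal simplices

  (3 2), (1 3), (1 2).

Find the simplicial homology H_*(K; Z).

We work with the vertex ordering 1 < 2 < 3. The simplices of K, each written with vertices in increasing order, are:

  0-simplices (3): [1], [2], [3]
  1-simplices (3): [1,2], [1,3], [2,3]

giving chain groups C_0 ≅ Z^3, C_1 ≅ Z^3.

Boundary ∂_1: C_1 → C_0 is given by ∂[p,q] = [q] − [p].
The resulting 3×3 matrix has rank 2, and its Smith normal form has invariant factors (1,1).

From H_k ≅ ker(∂_k) / im(∂_{k+1}) we obtain:

  H_0: rank C_0 − rank ∂_1 = 3 − 2 = 1, and the invariant factors of ∂_1 are all 1, so H_0 ≅ Z.
  H_1: rank ker ∂_1 − rank ∂_2 = (3 − 2) − 0 = 1, and there is no ∂_2, so H_1 ≅ Z.

H_0 ≅ Z,  H_1 ≅ Z.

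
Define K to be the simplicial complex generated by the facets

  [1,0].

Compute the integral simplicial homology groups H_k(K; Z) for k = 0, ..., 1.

Fix the vertex order 0 < 1 and write every simplex with vertices in increasing order. Then dim K = 1 and the simplices of K are:

  0-simplices (2): [0], [1]
  1-simplices (1): [0,1]

Hence C_0 ≅ Z^2, C_1 ≅ Z^1.

Boundary ∂_1: C_1 → C_0 maps an edge to its endpoints' difference, ∂[p,q] = q − p. For instance
  ∂[0,1] = [1] − [0].
The 2×1 boundary matrix has rank 1 and Smith normal form diag(1).

Computing H_k = (kernel of ∂_k) / (image of ∂_{k+1}):

  H_0: rank C_0 − rank ∂_1 = 2 − 1 = 1, and the invariant factors of ∂_1 are all 1, so H_0 ≅ Z.
  H_1: rank ker ∂_1 − rank ∂_2 = (1 − 1) − 0 = 0, and there is no ∂_2, so H_1 ≅ 0.

(K is a triangulation of the 1-simplex.)

H_0 ≅ Z,  H_1 = 0.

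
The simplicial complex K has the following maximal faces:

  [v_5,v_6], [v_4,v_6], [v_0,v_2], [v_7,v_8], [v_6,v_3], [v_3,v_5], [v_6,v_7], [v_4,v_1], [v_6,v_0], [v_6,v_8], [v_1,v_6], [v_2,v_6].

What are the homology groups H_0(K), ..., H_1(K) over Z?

We work with the vertex ordering v_0 < v_1 < v_2 < v_3 < v_4 < v_5 < v_6 < v_7 < v_8. The simplices of K, each written with vertices in increasing order, are:

  0-simplices (9): [v_0], [v_1], [v_2], [v_3], [v_4], [v_5], [v_6], [v_7], [v_8]
  1-simplices (12): [v_0,v_2], [v_0,v_6], [v_1,v_4], [v_1,v_6], [v_2,v_6], [v_3,v_5], [v_3,v_6], [v_4,v_6], [v_5,v_6], [v_6,v_7], [v_6,v_8], [v_7,v_8]

so the chain groups are C_0 ≅ Z^9, C_1 ≅ Z^12.

The boundary map ∂_1: C_1 → C_0 maps an edge to its endpoints' difference, ∂[p,q] = q − p.
The 9×12 boundary matrix has rank 8 and Smith normal form diag(1,1,1,1,1,1,1,1).

Reading off H_k = ker ∂_k / im ∂_{k+1}:

  H_0: rank C_0 − rank ∂_1 = 9 − 8 = 1, and the invariant factors of ∂_1 are all 1, so H_0 ≅ Z.
  H_1: rank ker ∂_1 − rank ∂_2 = (12 − 8) − 0 = 4, and there is no ∂_2, so H_1 ≅ Z^4.

As a check, the Euler characteristic is 9 − 12 = -3, which agrees with 1 − 4 = -3.

H_0 ≅ Z,  H_1 ≅ Z^4.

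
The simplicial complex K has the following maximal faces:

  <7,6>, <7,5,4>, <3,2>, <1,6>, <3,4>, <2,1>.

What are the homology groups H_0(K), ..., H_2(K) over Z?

We work with the vertex ordering 1 < 2 < 3 < 4 < 5 < 6 < 7. The simplices of K, each written with vertices in increasing order, are:

  0-simplices (7): [1], [2], [3], [4], [5], [6], [7]
  1-simplices (8): [1,2], [1,6], [2,3], [3,4], [4,5], [4,7], [5,7], [6,7]
  2-simplices (1): [4,5,7]

giving chain groups C_0 ≅ Z^7, C_1 ≅ Z^8, C_2 ≅ Z^1.

Boundary ∂_1: C_1 → C_0 sends each edge [p,q] (with p < q) to q − p. For instance
  ∂[4,7] = [7] − [4].
The resulting 7×8 matrix has rank 6, and its Smith normal form has invariant factors (1,1,1,1,1,1).

Boundary ∂_2: C_2 → C_1 acts by ∂[p,q,r] = [q,r] − [p,r] + [p,q]. For instance
  ∂[4,5,7] = [5,7] − [4,7] + [4,5].
This gives a 8×1 integer matrix of rank 1; reducing to Smith normal form yields diagonal entries (1).

Computing H_k = (kernel of ∂_k) / (image of ∂_{k+1}):

  H_0: rank C_0 − rank ∂_1 = 7 − 6 = 1, and the invariant factors of ∂_1 are all 1, so H_0 = Z.
  H_1: rank ker ∂_1 − rank ∂_2 = (8 − 6) − 1 = 1, and the invariant factors of ∂_2 are all 1, so H_1 = Z.
  H_2: rank ker ∂_2 − rank ∂_3 = (1 − 1) − 0 = 0, and there is no ∂_3, so H_2 = 0.

H_0 ≅ Z,  H_1 ≅ Z,  H_2 = 0.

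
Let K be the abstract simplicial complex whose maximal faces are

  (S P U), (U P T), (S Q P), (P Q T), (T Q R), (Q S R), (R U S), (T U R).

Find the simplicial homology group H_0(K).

H_0 = Z.

Fix the vertex order P < Q < R < S < T < U and write every simplex with vertices in increasing order. Then dim K = 2 and the simplices of K are:

  0-simplices (6): P, Q, R, S, T, U
  1-simplices (12): PQ, PS, PT, PU, QR, QS, QT, RS, RT, RU, SU, TU
  2-simplices (8): PQS, PQT, PSU, PTU, QRS, QRT, RSU, RTU

giving chain groups C_0 ≅ Z^6, C_1 ≅ Z^12, C_2 ≅ Z^8.

∂_1: C_1 → C_0 maps an edge to its endpoints' difference, ∂[p,q] = q − p.
This gives a 6×12 integer matrix of rank 5; reducing to Smith normal form yields diagonal entries (1,1,1,1,1).

Boundary ∂_2: C_2 → C_1 maps a triangle to the signed sum of its edges. For instance
  ∂QRS = RS − QS + QR,
  ∂PQT = QT − PT + PQ.
As a 12×8 matrix over Z this has rank 7, with invariant factors (1,1,1,1,1,1,1).

Computing H_k = (kernel of ∂_k) / (image of ∂_{k+1}):

  H_0: rank C_0 − rank ∂_1 = 6 − 5 = 1, and the invariant factors of ∂_1 are all 1, so H_0 = Z.

(K is a triangulation of the 2-sphere S^2.)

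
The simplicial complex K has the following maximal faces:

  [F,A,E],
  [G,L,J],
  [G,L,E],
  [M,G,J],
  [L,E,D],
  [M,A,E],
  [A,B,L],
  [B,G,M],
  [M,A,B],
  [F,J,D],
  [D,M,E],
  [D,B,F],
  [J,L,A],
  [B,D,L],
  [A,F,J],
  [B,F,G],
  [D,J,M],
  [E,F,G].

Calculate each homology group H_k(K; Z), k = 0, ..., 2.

K has 9 vertices, 27 edges, 18 triangles.
rank ∂_0 = 0, rank ∂_1 = 8 ⇒ b_0 = 9 − 0 − 8 = 1; all invariant factors of ∂_1 are 1 so no torsion. So H_0 ≅ Z.
rank ∂_1 = 8, rank ∂_2 = 17 ⇒ b_1 = 27 − 8 − 17 = 2; all invariant factors of ∂_2 are 1 so no torsion. So H_1 ≅ Z^2.
rank ∂_2 = 17, rank ∂_3 = 0 ⇒ b_2 = 18 − 17 − 0 = 1. So H_2 ≅ Z.

H_0 = Z,  H_1 = Z^2,  H_2 = Z.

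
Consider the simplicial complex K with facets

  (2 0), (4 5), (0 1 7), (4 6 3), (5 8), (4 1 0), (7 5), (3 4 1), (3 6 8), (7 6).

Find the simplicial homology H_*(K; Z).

H_0 ≅ Z,  H_1 ≅ Z^3,  H_2 = 0.

Fix the vertex order 0 < 1 < 2 < 3 < 4 < 5 < 6 < 7 < 8 and write every simplex with vertices in increasing order. Then dim K = 2 and the simplices of K are:

  0-simplices (9): [0], [1], [2], [3], [4], [5], [6], [7], [8]
  1-simplices (16): [0,1], [0,2], [0,4], [0,7], [1,3], [1,4], [1,7], [3,4], [3,6], [3,8], [4,5], [4,6], [5,7], [5,8], [6,7], [6,8]
  2-simplices (5): [0,1,4], [0,1,7], [1,3,4], [3,4,6], [3,6,8]

giving chain groups C_0 ≅ Z^9, C_1 ≅ Z^16, C_2 ≅ Z^5.

The boundary map ∂_1: C_1 → C_0 sends each edge [p,q] (with p < q) to q − p.
This gives a 9×16 integer matrix of rank 8; reducing to Smith normal form yields diagonal entries (1,1,1,1,1,1,1,1).

∂_2: C_2 → C_1 maps a triangle to the signed sum of its edges. For instance
  ∂[3,6,8] = [6,8] − [3,8] + [3,6],
  ∂[3,4,6] = [4,6] − [3,6] + [3,4].
The 16×5 boundary matrix has rank 5 and Smith normal form diag(1,1,1,1,1).

Now H_k = ker ∂_k / im ∂_{k+1}, so:

  H_0: rank C_0 − rank ∂_1 = 9 − 8 = 1, and the invariant factors of ∂_1 are all 1, so H_0 = Z.
  H_1: rank ker ∂_1 − rank ∂_2 = (16 − 8) − 5 = 3, and the invariant factors of ∂_2 are all 1, so H_1 = Z^3.
  H_2: rank ker ∂_2 − rank ∂_3 = (5 − 5) − 0 = 0, and there is no ∂_3, so H_2 = 0.

As a check, the Euler characteristic is 9 − 16 + 5 = -2, which agrees with 1 − 3 + 0 = -2.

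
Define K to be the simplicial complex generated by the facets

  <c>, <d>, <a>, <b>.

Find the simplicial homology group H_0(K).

Order the vertices as a < b < c < d. Listing each simplex with vertices in this order, K has dimension 0 with simplices:

  0-simplices (4): a, b, c, d

Hence C_0 ≅ Z^4.

Reading off H_k = ker ∂_k / im ∂_{k+1}:

  H_0: rank C_0 − rank ∂_1 = 4 − 0 = 4, and there is no ∂_1, so H_0 = Z^4.

H_0 ≅ Z^4.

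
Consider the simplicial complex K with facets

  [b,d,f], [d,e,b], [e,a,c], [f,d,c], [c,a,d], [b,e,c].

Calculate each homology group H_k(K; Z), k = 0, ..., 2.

H_0 ≅ Z,  H_1 ≅ Z,  H_2 = 0.

Order the vertices as a < b < c < d < e < f. Listing each simplex with vertices in this order, K has dimension 2 with simplices:

  0-simplices (6): a, b, c, d, e, f
  1-simplices (12): ac, ad, ae, bc, bd, be, bf, cd, ce, cf, de, df
  2-simplices (6): acd, ace, bce, bde, bdf, cdf

so the chain groups are C_0 ≅ Z^6, C_1 ≅ Z^12, C_2 ≅ Z^6.

The boundary map ∂_1: C_1 → C_0 is given by ∂[p,q] = [q] − [p]. For instance
  ∂ae = e − a.
This gives a 6×12 integer matrix of rank 5; reducing to Smith normal form yields diagonal entries (1,1,1,1,1).

The boundary map ∂_2: C_2 → C_1 acts by ∂[p,q,r] = [q,r] − [p,r] + [p,q]. For instance
  ∂bdf = df − bf + bd,
  ∂ace = ce − ae + ac.
The 12×6 boundary matrix has rank 6 and Smith normal form diag(1,1,1,1,1,1).

Reading off H_k = ker ∂_k / im ∂_{k+1}:

  H_0: rank C_0 − rank ∂_1 = 6 − 5 = 1, and the invariant factors of ∂_1 are all 1, so H_0 = Z.
  H_1: rank ker ∂_1 − rank ∂_2 = (12 − 5) − 6 = 1, and the invariant factors of ∂_2 are all 1, so H_1 = Z.
  H_2: rank ker ∂_2 − rank ∂_3 = (6 − 6) − 0 = 0, and there is no ∂_3, so H_2 = 0.

As a check, the Euler characteristic is 6 − 12 + 6 = 0, which agrees with 1 − 1 + 0 = 0.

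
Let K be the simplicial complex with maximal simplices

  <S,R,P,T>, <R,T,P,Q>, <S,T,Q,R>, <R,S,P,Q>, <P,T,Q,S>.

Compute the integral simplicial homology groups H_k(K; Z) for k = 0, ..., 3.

Order the vertices as P < Q < R < S < T. Listing each simplex with vertices in this order, K has dimension 3 with simplices:

  0-simplices (5): P, Q, R, S, T
  1-simplices (10): PQ, PR, PS, PT, QR, QS, QT, RS, RT, ST
  2-simplices (10): PQR, PQS, PQT, PRS, PRT, PST, QRS, QRT, QST, RST
  3-simplices (5): PQRS, PQRT, PQST, PRST, QRST

so the chain groups are C_0 ≅ Z^5, C_1 ≅ Z^10, C_2 ≅ Z^10, C_3 ≅ Z^5.

∂_1: C_1 → C_0 sends each edge [p,q] (with p < q) to q − p.
The 5×10 boundary matrix has rank 4 and Smith normal form diag(1,1,1,1).

Boundary ∂_2: C_2 → C_1 maps a triangle to the signed sum of its edges. For instance
  ∂RST = ST − RT + RS,
  ∂QRS = RS − QS + QR.
The resulting 10×10 matrix has rank 6, and its Smith normal form has invariant factors (1,1,1,1,1,1).

Boundary ∂_3: C_3 → C_2 sends each 3-simplex σ to the alternating sum Σ_i (−1)^i (σ with its i-th vertex removed). For instance
  ∂PQRS = QRS − PRS + PQS − PQR,
  ∂PQST = QST − PST + PQT − PQS.
The resulting 10×5 matrix has rank 4, and its Smith normal form has invariant factors (1,1,1,1).

From H_k ≅ ker(∂_k) / im(∂_{k+1}) we obtain:

  H_0: rank C_0 − rank ∂_1 = 5 − 4 = 1, and the invariant factors of ∂_1 are all 1, so H_0 ≅ Z.
  H_1: rank ker ∂_1 − rank ∂_2 = (10 − 4) − 6 = 0, and the invariant factors of ∂_2 are all 1, so H_1 ≅ 0.
  H_2: rank ker ∂_2 − rank ∂_3 = (10 − 6) − 4 = 0, and the invariant factors of ∂_3 are all 1, so H_2 ≅ 0.
  H_3: rank ker ∂_3 − rank ∂_4 = (5 − 4) − 0 = 1, and there is no ∂_4, so H_3 ≅ Z.

H_0 = Z,  H_1 = 0,  H_2 = 0,  H_3 = Z.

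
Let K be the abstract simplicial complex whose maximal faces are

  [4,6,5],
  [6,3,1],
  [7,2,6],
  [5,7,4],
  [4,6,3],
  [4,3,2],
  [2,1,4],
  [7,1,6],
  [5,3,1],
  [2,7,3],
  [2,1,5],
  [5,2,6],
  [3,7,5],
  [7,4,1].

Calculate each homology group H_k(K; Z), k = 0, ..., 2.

H_0 ≅ Z,  H_1 ≅ Z^2,  H_2 ≅ Z.

Fix the vertex order 1 < 2 < 3 < 4 < 5 < 6 < 7 and write every simplex with vertices in increasing order. Then dim K = 2 and the simplices of K are:

  0-simplices (7): [1], [2], [3], [4], [5], [6], [7]
  1-simplices (21): [1,2], [1,3], [1,4], [1,5], [1,6], [1,7], [2,3], [2,4], [2,5], [2,6], [2,7], [3,4], [3,5], [3,6], [3,7], [4,5], [4,6], [4,7], [5,6], [5,7], [6,7]
  2-simplices (14): [1,2,4], [1,2,5], [1,3,5], [1,3,6], [1,4,7], [1,6,7], [2,3,4], [2,3,7], [2,5,6], [2,6,7], [3,4,6], [3,5,7], [4,5,6], [4,5,7]

Hence C_0 ≅ Z^7, C_1 ≅ Z^21, C_2 ≅ Z^14.

∂_1: C_1 → C_0 maps an edge to its endpoints' difference, ∂[p,q] = q − p.
This gives a 7×21 integer matrix of rank 6; reducing to Smith normal form yields diagonal entries (1,1,1,1,1,1).

∂_2: C_2 → C_1 maps a triangle to the signed sum of its edges. For instance
  ∂[2,3,7] = [3,7] − [2,7] + [2,3],
  ∂[1,4,7] = [4,7] − [1,7] + [1,4].
This gives a 21×14 integer matrix of rank 13; reducing to Smith normal form yields diagonal entries (1,1,1,1,1,1,1,1,1,1,1,1,1).

Computing H_k = (kernel of ∂_k) / (image of ∂_{k+1}):

  H_0: rank C_0 − rank ∂_1 = 7 − 6 = 1, and the invariant factors of ∂_1 are all 1, so H_0 ≅ Z.
  H_1: rank ker ∂_1 − rank ∂_2 = (21 − 6) − 13 = 2, and the invariant factors of ∂_2 are all 1, so H_1 ≅ Z^2.
  H_2: rank ker ∂_2 − rank ∂_3 = (14 − 13) − 0 = 1, and there is no ∂_3, so H_2 ≅ Z.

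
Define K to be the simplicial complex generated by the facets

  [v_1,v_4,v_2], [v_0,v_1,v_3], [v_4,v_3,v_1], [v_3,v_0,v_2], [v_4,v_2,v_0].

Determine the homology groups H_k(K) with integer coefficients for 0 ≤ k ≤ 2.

H_0 ≅ Z,  H_1 ≅ Z,  H_2 = 0.

We work with the vertex ordering v_0 < v_1 < v_2 < v_3 < v_4. The simplices of K, each written with vertices in increasing order, are:

  0-simplices (5): [v_0], [v_1], [v_2], [v_3], [v_4]
  1-simplices (10): [v_0,v_1], [v_0,v_2], [v_0,v_3], [v_0,v_4], [v_1,v_2], [v_1,v_3], [v_1,v_4], [v_2,v_3], [v_2,v_4], [v_3,v_4]
  2-simplices (5): [v_0,v_1,v_3], [v_0,v_2,v_3], [v_0,v_2,v_4], [v_1,v_2,v_4], [v_1,v_3,v_4]

so the chain groups are C_0 ≅ Z^5, C_1 ≅ Z^10, C_2 ≅ Z^5.

Boundary ∂_1: C_1 → C_0 is given by ∂[p,q] = [q] − [p].
The resulting 5×10 matrix has rank 4, and its Smith normal form has invariant factors (1,1,1,1).

The boundary map ∂_2: C_2 → C_1 sends each 2-simplex [p,q,r] to [q,r] − [p,r] + [p,q]. For instance
  ∂[v_1,v_2,v_4] = [v_2,v_4] − [v_1,v_4] + [v_1,v_2],
  ∂[v_0,v_2,v_3] = [v_2,v_3] − [v_0,v_3] + [v_0,v_2].
The 10×5 boundary matrix has rank 5 and Smith normal form diag(1,1,1,1,1).

Now H_k = ker ∂_k / im ∂_{k+1}, so:

  H_0: rank C_0 − rank ∂_1 = 5 − 4 = 1, and the invariant factors of ∂_1 are all 1, so H_0 = Z.
  H_1: rank ker ∂_1 − rank ∂_2 = (10 − 4) − 5 = 1, and the invariant factors of ∂_2 are all 1, so H_1 = Z.
  H_2: rank ker ∂_2 − rank ∂_3 = (5 − 5) − 0 = 0, and there is no ∂_3, so H_2 = 0.

As a check, the Euler characteristic is 5 − 10 + 5 = 0, which agrees with 1 − 1 + 0 = 0.
(K is a triangulation of the Möbius band.)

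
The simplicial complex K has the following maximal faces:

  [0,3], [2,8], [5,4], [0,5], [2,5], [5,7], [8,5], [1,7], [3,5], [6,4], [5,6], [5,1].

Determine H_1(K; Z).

We work with the vertex ordering 0 < 1 < 2 < 3 < 4 < 5 < 6 < 7 < 8. The simplices of K, each written with vertices in increasing order, are:

  0-simplices (9): [0], [1], [2], [3], [4], [5], [6], [7], [8]
  1-simplices (12): [0,3], [0,5], [1,5], [1,7], [2,5], [2,8], [3,5], [4,5], [4,6], [5,6], [5,7], [5,8]

giving chain groups C_0 ≅ Z^9, C_1 ≅ Z^12.

Boundary ∂_1: C_1 → C_0 is given by ∂[p,q] = [q] − [p].
This gives a 9×12 integer matrix of rank 8; reducing to Smith normal form yields diagonal entries (1,1,1,1,1,1,1,1).

Reading off H_k = ker ∂_k / im ∂_{k+1}:

  H_1: rank ker ∂_1 − rank ∂_2 = (12 − 8) − 0 = 4, and there is no ∂_2, so H_1 ≅ Z^4.

H_1 = Z^4.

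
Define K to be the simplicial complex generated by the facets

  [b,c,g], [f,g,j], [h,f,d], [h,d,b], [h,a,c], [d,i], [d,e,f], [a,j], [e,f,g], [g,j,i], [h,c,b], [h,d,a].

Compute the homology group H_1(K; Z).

H_1 = Z^3.

We work with the vertex ordering a < b < c < d < e < f < g < h < i < j. The simplices of K, each written with vertices in increasing order, are:

  0-simplices (10): a, b, c, d, e, f, g, h, i, j
  1-simplices (22): ac, ad, ah, aj, bc, bd, bg, bh, cg, ch, de, df, dh, di, ef, eg, fg, fh, fj, gi, gj, ij
  2-simplices (10): ach, adh, bcg, bch, bdh, def, dfh, efg, fgj, gij

giving chain groups C_0 ≅ Z^10, C_1 ≅ Z^22, C_2 ≅ Z^10.

Boundary ∂_1: C_1 → C_0 sends each edge [p,q] (with p < q) to q − p.
The 10×22 boundary matrix has rank 9 and Smith normal form diag(1,1,1,1,1,1,1,1,1).

∂_2: C_2 → C_1 sends each 2-simplex [p,q,r] to [q,r] − [p,r] + [p,q]. For instance
  ∂efg = fg − eg + ef,
  ∂bcg = cg − bg + bc.
The resulting 22×10 matrix has rank 10, and its Smith normal form has invariant factors (1,1,1,1,1,1,1,1,1,1).

Reading off H_k = ker ∂_k / im ∂_{k+1}:

  H_1: rank ker ∂_1 − rank ∂_2 = (22 − 9) − 10 = 3, and the invariant factors of ∂_2 are all 1, so H_1 ≅ Z^3.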